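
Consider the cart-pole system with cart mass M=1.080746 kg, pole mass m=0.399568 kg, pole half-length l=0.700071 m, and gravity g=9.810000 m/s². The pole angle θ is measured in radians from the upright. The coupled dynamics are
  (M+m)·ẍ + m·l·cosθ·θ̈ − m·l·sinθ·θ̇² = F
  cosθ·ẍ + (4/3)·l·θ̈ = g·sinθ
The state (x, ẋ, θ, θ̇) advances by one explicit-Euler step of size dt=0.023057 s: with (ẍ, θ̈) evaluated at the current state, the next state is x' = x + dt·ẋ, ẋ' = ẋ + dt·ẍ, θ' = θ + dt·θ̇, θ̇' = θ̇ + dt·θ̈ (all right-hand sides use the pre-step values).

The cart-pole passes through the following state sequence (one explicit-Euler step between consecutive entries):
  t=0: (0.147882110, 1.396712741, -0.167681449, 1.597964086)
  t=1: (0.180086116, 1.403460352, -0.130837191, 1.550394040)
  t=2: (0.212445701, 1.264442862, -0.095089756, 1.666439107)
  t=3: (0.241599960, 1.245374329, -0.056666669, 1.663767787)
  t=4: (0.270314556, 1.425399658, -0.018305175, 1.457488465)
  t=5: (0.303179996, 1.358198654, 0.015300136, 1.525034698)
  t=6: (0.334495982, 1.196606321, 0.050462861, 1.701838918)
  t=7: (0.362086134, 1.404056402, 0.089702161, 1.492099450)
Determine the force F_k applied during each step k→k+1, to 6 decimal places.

F_0 = -0.016599 N
F_1 = -7.441712 N
F_2 = -1.182752 N
F_3 = 9.103357 N
F_4 = -3.484258 N
F_5 = -8.239838 N
F_6 = 10.736615 N

step 0→1:
  ẍ = (ẋ'−ẋ)/dt = (1.403460352−1.396712741)/0.023057 = 0.292649
  θ̈ = (θ̇'−θ̇)/dt = (1.550394040−1.597964086)/0.023057 = -2.063150
  sinθ=-0.166897, cosθ=0.985974
  F = (M+m)·ẍ + m·l·cosθ·θ̈ − m·l·sinθ·θ̇² = 0.433213 + -0.569022 − -0.119211 = -0.016599
step 1→2:
  ẍ = (ẋ'−ẋ)/dt = (1.264442862−1.403460352)/0.023057 = -6.029297
  θ̈ = (θ̇'−θ̇)/dt = (1.666439107−1.550394040)/0.023057 = 5.032965
  sinθ=-0.130464, cosθ=0.991453
  F = (M+m)·ẍ + m·l·cosθ·θ̈ − m·l·sinθ·θ̇² = -8.925252 + 1.395818 − -0.087722 = -7.441712
step 2→3:
  ẍ = (ẋ'−ẋ)/dt = (1.245374329−1.264442862)/0.023057 = -0.827017
  θ̈ = (θ̇'−θ̇)/dt = (1.663767787−1.666439107)/0.023057 = -0.115857
  sinθ=-0.094947, cosθ=0.995482
  F = (M+m)·ẍ + m·l·cosθ·θ̈ − m·l·sinθ·θ̇² = -1.224245 + -0.032262 − -0.073755 = -1.182752
step 3→4:
  ẍ = (ẋ'−ẋ)/dt = (1.425399658−1.245374329)/0.023057 = 7.807838
  θ̈ = (θ̇'−θ̇)/dt = (1.457488465−1.663767787)/0.023057 = -8.946494
  sinθ=-0.056636, cosθ=0.998395
  F = (M+m)·ẍ + m·l·cosθ·θ̈ − m·l·sinθ·θ̇² = 11.558052 + -2.498550 − -0.043854 = 9.103357
step 4→5:
  ẍ = (ẋ'−ẋ)/dt = (1.358198654−1.425399658)/0.023057 = -2.914560
  θ̈ = (θ̇'−θ̇)/dt = (1.525034698−1.457488465)/0.023057 = 2.929533
  sinθ=-0.018304, cosθ=0.999832
  F = (M+m)·ẍ + m·l·cosθ·θ̈ − m·l·sinθ·θ̇² = -4.314464 + 0.819329 − -0.010877 = -3.484258
step 5→6:
  ẍ = (ẋ'−ẋ)/dt = (1.196606321−1.358198654)/0.023057 = -7.008385
  θ̈ = (θ̇'−θ̇)/dt = (1.701838918−1.525034698)/0.023057 = 7.668136
  sinθ=0.015300, cosθ=0.999883
  F = (M+m)·ẍ + m·l·cosθ·θ̈ − m·l·sinθ·θ̇² = -10.374610 + 2.144726 − 0.009953 = -8.239838
step 6→7:
  ẍ = (ẋ'−ẋ)/dt = (1.404056402−1.196606321)/0.023057 = 8.997271
  θ̈ = (θ̇'−θ̇)/dt = (1.492099450−1.701838918)/0.023057 = -9.096564
  sinθ=0.050441, cosθ=0.998727
  F = (M+m)·ẍ + m·l·cosθ·θ̈ − m·l·sinθ·θ̇² = 13.318786 + -2.541306 − 0.040866 = 10.736615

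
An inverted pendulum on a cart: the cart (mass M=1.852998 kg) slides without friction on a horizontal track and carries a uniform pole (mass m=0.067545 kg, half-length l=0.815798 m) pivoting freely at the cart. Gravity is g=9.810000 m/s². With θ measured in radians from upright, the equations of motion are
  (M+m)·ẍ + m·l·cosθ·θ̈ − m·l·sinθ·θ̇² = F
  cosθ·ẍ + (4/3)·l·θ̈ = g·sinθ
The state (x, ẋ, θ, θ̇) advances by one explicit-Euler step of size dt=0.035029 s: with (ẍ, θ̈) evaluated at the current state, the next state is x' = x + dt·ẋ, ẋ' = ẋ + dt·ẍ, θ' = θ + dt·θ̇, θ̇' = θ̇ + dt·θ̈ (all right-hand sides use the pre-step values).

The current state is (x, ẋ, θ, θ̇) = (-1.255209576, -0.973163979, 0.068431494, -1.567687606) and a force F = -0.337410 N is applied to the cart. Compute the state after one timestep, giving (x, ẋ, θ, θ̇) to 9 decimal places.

sinθ=0.068378097, cosθ=0.997659479
temp = (F + m·l·θ̇²·sinθ)/(M+m) = (-0.337410 + 0.009260020)/1.920543 = -0.170863126
θ̈ = (g·sinθ − cosθ·temp)/(l·(4/3 − m·cos²θ/(M+m))) = 0.794253653
ẍ = temp − m·l·θ̈·cosθ/(M+m) = -0.193598042
Euler: x'=-1.255209576+0.035029·-0.973163979=-1.289298537, ẋ'=-0.973163979+0.035029·-0.193598042=-0.979945525
       θ'=0.068431494+0.035029·-1.567687606=0.013516965, θ̇'=-1.567687606+0.035029·0.794253653=-1.539865695

(-1.289298537, -0.979945525, 0.013516965, -1.539865695)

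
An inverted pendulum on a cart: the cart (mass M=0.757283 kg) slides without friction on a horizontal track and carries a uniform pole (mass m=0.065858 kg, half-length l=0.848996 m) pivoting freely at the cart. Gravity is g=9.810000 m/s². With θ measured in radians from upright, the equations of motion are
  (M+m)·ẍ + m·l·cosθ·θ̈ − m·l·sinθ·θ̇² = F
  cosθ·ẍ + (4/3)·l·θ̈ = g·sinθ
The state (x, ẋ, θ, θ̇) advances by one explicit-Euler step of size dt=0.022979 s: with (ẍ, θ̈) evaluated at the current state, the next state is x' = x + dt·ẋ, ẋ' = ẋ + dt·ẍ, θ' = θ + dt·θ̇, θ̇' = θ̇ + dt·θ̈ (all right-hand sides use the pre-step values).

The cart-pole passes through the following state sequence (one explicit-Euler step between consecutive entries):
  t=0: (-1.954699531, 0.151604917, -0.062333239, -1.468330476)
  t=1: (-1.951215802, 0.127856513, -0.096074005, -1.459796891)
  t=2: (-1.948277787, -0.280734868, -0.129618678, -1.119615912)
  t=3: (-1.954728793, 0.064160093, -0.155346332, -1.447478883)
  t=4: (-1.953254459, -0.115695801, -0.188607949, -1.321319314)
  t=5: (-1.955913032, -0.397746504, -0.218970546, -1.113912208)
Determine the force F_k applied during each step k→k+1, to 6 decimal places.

F_0 = -0.822469 N
F_1 = -13.800983 N
F_2 = 11.572622 N
F_3 = -6.121294 N
F_4 = -9.589442 N

step 0→1:
  ẍ = (ẋ'−ẋ)/dt = (0.127856513−0.151604917)/0.022979 = -1.033483
  θ̈ = (θ̇'−θ̇)/dt = (-1.459796891−-1.468330476)/0.022979 = 0.371364
  sinθ=-0.062293, cosθ=0.998058
  F = (M+m)·ẍ + m·l·cosθ·θ̈ − m·l·sinθ·θ̇² = -0.850702 + 0.020724 − -0.007509 = -0.822469
step 1→2:
  ẍ = (ẋ'−ẋ)/dt = (-0.280734868−0.127856513)/0.022979 = -17.781078
  θ̈ = (θ̇'−θ̇)/dt = (-1.119615912−-1.459796891)/0.022979 = 14.803994
  sinθ=-0.095926, cosθ=0.995388
  F = (M+m)·ẍ + m·l·cosθ·θ̈ − m·l·sinθ·θ̇² = -14.636334 + 0.823921 − -0.011430 = -13.800983
step 2→3:
  ẍ = (ẋ'−ẋ)/dt = (0.064160093−-0.280734868)/0.022979 = 15.009137
  θ̈ = (θ̇'−θ̇)/dt = (-1.447478883−-1.119615912)/0.022979 = -14.267939
  sinθ=-0.129256, cosθ=0.991611
  F = (M+m)·ẍ + m·l·cosθ·θ̈ − m·l·sinθ·θ̇² = 12.354636 + -0.791074 − -0.009059 = 11.572622
step 3→4:
  ẍ = (ẋ'−ẋ)/dt = (-0.115695801−0.064160093)/0.022979 = -7.826968
  θ̈ = (θ̇'−θ̇)/dt = (-1.321319314−-1.447478883)/0.022979 = 5.490211
  sinθ=-0.154722, cosθ=0.987958
  F = (M+m)·ẍ + m·l·cosθ·θ̈ − m·l·sinθ·θ̇² = -6.442698 + 0.303279 − -0.018126 = -6.121294
step 4→5:
  ẍ = (ẋ'−ẋ)/dt = (-0.397746504−-0.115695801)/0.022979 = -12.274281
  θ̈ = (θ̇'−θ̇)/dt = (-1.113912208−-1.321319314)/0.022979 = 9.025941
  sinθ=-0.187492, cosθ=0.982266
  F = (M+m)·ẍ + m·l·cosθ·θ̈ − m·l·sinθ·θ̇² = -10.103464 + 0.495719 − -0.018303 = -9.589442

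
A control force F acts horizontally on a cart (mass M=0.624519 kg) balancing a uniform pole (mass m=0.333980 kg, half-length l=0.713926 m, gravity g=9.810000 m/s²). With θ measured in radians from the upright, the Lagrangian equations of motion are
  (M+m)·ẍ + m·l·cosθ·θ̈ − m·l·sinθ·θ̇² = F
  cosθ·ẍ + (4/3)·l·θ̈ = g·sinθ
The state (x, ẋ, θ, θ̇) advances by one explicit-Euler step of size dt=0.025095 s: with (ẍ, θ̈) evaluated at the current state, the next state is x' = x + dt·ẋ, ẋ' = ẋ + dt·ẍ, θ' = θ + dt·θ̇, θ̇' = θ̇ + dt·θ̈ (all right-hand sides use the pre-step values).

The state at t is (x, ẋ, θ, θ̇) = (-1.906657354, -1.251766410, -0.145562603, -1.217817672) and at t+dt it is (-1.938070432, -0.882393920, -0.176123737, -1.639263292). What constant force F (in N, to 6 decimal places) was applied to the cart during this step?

F = 10.197443 N

ẍ = (ẋ'−ẋ)/dt = (-0.882393920−-1.251766410)/0.025095 = 14.718968
θ̈ = (θ̇'−θ̇)/dt = (-1.639263292−-1.217817672)/0.025095 = -16.794008
sinθ=-0.145049, cosθ=0.989424
F = (M+m)·ẍ + m·l·cosθ·θ̈ − m·l·sinθ·θ̇² = 14.108116 + -3.961965 − -0.051292 = 10.197443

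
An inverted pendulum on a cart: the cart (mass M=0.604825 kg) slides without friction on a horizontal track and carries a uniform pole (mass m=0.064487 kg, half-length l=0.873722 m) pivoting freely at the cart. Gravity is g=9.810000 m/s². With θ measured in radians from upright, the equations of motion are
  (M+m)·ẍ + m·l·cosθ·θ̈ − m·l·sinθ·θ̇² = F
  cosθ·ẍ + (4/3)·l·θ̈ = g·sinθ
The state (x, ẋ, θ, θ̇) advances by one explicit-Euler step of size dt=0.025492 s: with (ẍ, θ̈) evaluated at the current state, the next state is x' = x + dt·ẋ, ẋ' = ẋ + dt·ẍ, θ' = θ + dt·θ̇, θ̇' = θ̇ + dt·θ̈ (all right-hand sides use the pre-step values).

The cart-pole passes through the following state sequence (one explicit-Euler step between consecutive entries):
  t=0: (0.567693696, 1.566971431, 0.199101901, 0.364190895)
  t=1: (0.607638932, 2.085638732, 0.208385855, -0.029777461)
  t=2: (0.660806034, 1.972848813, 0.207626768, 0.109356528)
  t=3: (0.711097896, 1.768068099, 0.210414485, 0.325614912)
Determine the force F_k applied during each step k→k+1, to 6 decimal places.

F_0 = 12.762963 N
F_1 = -2.660528 N
F_2 = -4.909094 N

step 0→1:
  ẍ = (ẋ'−ẋ)/dt = (2.085638732−1.566971431)/0.025492 = 20.346277
  θ̈ = (θ̇'−θ̇)/dt = (-0.029777461−0.364190895)/0.025492 = -15.454588
  sinθ=0.197789, cosθ=0.980245
  F = (M+m)·ẍ + m·l·cosθ·θ̈ − m·l·sinθ·θ̇² = 13.618008 + -0.853566 − 0.001478 = 12.762963
step 1→2:
  ẍ = (ẋ'−ẋ)/dt = (1.972848813−2.085638732)/0.025492 = -4.424522
  θ̈ = (θ̇'−θ̇)/dt = (0.109356528−-0.029777461)/0.025492 = 5.457947
  sinθ=0.206881, cosθ=0.978366
  F = (M+m)·ẍ + m·l·cosθ·θ̈ − m·l·sinθ·θ̇² = -2.961386 + 0.300868 − 0.000010 = -2.660528
step 2→3:
  ẍ = (ẋ'−ẋ)/dt = (1.768068099−1.972848813)/0.025492 = -8.033136
  θ̈ = (θ̇'−θ̇)/dt = (0.325614912−0.109356528)/0.025492 = 8.483382
  sinθ=0.206138, cosθ=0.978523
  F = (M+m)·ẍ + m·l·cosθ·θ̈ − m·l·sinθ·θ̇² = -5.376675 + 0.467719 − 0.000139 = -4.909094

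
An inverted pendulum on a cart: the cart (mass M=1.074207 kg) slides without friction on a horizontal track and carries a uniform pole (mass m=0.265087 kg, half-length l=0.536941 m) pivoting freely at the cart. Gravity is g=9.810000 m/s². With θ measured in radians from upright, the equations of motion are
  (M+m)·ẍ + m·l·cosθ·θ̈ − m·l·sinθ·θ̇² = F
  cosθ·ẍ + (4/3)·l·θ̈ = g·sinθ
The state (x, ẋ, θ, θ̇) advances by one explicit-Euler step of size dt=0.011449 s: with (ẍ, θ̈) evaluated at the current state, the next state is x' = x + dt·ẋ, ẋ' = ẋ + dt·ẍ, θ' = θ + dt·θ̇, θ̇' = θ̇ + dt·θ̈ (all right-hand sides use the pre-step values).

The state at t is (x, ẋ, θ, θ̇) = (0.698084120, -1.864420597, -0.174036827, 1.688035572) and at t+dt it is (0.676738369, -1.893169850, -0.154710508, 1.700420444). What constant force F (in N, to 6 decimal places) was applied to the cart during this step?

ẍ = (ẋ'−ẋ)/dt = (-1.893169850−-1.864420597)/0.011449 = -2.511071
θ̈ = (θ̇'−θ̇)/dt = (1.700420444−1.688035572)/0.011449 = 1.081743
sinθ=-0.173160, cosθ=0.984894
F = (M+m)·ẍ + m·l·cosθ·θ̈ − m·l·sinθ·θ̇² = -3.363062 + 0.151645 − -0.070230 = -3.141187

F = -3.141187 N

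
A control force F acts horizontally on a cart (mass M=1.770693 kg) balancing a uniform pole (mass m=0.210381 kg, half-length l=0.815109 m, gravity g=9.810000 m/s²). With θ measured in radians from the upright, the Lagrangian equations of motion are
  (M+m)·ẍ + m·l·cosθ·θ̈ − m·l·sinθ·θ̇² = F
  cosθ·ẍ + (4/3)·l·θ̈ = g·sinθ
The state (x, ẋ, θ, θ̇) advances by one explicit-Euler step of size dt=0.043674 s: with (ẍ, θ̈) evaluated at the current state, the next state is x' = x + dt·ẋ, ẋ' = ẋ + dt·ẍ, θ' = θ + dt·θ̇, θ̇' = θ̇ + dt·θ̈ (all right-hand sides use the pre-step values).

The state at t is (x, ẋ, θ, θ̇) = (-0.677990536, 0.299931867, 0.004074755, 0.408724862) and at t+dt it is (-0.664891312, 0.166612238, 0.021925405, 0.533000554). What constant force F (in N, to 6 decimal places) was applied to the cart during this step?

F = -5.559603 N

ẍ = (ẋ'−ẋ)/dt = (0.166612238−0.299931867)/0.043674 = -3.052609
θ̈ = (θ̇'−θ̇)/dt = (0.533000554−0.408724862)/0.043674 = 2.845530
sinθ=0.004075, cosθ=0.999992
F = (M+m)·ẍ + m·l·cosθ·θ̈ − m·l·sinθ·θ̇² = -6.047444 + 0.487957 − 0.000117 = -5.559603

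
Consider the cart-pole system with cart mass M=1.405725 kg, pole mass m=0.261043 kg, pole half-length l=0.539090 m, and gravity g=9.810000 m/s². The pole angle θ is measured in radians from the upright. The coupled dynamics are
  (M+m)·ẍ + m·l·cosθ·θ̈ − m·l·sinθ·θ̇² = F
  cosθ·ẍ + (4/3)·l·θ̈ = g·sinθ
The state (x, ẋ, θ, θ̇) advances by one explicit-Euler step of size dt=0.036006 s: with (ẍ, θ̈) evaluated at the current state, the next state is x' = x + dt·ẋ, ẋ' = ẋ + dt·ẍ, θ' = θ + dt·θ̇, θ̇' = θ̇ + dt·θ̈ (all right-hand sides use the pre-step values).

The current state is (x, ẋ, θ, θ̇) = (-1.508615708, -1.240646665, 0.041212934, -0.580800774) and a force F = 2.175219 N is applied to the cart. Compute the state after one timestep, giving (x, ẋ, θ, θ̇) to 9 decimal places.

sinθ=0.041201268, cosθ=0.999150867
temp = (F + m·l·θ̇²·sinθ)/(M+m) = (2.175219 + 0.001955862)/1.666768 = 1.306225499
θ̈ = (g·sinθ − cosθ·temp)/(l·(4/3 − m·cos²θ/(M+m))) = -1.419909052
ẍ = temp − m·l·θ̈·cosθ/(M+m) = 1.426007006
Euler: x'=-1.508615708+0.036006·-1.240646665=-1.553286432, ẋ'=-1.240646665+0.036006·1.426007006=-1.189301857
       θ'=0.041212934+0.036006·-0.580800774=0.020300621, θ̇'=-0.580800774+0.036006·-1.419909052=-0.631926019

(-1.553286432, -1.189301857, 0.020300621, -0.631926019)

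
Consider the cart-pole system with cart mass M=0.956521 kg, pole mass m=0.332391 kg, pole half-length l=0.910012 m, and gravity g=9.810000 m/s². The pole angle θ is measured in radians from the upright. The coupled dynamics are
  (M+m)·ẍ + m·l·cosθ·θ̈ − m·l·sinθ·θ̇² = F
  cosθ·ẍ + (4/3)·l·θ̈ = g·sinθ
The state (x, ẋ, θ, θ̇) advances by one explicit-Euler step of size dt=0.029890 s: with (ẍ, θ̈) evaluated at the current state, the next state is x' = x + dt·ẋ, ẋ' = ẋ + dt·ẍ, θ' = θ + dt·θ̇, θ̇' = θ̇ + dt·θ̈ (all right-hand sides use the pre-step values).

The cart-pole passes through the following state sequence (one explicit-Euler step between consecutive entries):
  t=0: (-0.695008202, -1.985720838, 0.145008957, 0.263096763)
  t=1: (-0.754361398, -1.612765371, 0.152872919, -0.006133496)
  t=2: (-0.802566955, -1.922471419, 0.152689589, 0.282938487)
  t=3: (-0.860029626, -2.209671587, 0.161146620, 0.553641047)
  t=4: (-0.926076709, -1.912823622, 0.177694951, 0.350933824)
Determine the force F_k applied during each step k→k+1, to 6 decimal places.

F_0 = 13.383551 N
F_1 = -10.463874 N
F_2 = -9.680710 N
F_3 = 10.760984 N

step 0→1:
  ẍ = (ẋ'−ẋ)/dt = (-1.612765371−-1.985720838)/0.029890 = 12.477600
  θ̈ = (θ̇'−θ̇)/dt = (-0.006133496−0.263096763)/0.029890 = -9.007369
  sinθ=0.144501, cosθ=0.989505
  F = (M+m)·ẍ + m·l·cosθ·θ̈ − m·l·sinθ·θ̇² = 16.082528 + -2.695952 − 0.003026 = 13.383551
step 1→2:
  ẍ = (ẋ'−ẋ)/dt = (-1.922471419−-1.612765371)/0.029890 = -10.361527
  θ̈ = (θ̇'−θ̇)/dt = (0.282938487−-0.006133496)/0.029890 = 9.671194
  sinθ=0.152278, cosθ=0.988338
  F = (M+m)·ẍ + m·l·cosθ·θ̈ − m·l·sinθ·θ̇² = -13.355097 + 2.891224 − 0.000002 = -10.463874
step 2→3:
  ẍ = (ẋ'−ẋ)/dt = (-2.209671587−-1.922471419)/0.029890 = -9.608570
  θ̈ = (θ̇'−θ̇)/dt = (0.553641047−0.282938487)/0.029890 = 9.056626
  sinθ=0.152097, cosθ=0.988366
  F = (M+m)·ẍ + m·l·cosθ·θ̈ − m·l·sinθ·θ̇² = -12.384602 + 2.707575 − 0.003683 = -9.680710
step 3→4:
  ẍ = (ẋ'−ẋ)/dt = (-1.912823622−-2.209671587)/0.029890 = 9.931347
  θ̈ = (θ̇'−θ̇)/dt = (0.350933824−0.553641047)/0.029890 = -6.781774
  sinθ=0.160450, cosθ=0.987044
  F = (M+m)·ẍ + m·l·cosθ·θ̈ − m·l·sinθ·θ̇² = 12.800632 + -2.024772 − 0.014876 = 10.760984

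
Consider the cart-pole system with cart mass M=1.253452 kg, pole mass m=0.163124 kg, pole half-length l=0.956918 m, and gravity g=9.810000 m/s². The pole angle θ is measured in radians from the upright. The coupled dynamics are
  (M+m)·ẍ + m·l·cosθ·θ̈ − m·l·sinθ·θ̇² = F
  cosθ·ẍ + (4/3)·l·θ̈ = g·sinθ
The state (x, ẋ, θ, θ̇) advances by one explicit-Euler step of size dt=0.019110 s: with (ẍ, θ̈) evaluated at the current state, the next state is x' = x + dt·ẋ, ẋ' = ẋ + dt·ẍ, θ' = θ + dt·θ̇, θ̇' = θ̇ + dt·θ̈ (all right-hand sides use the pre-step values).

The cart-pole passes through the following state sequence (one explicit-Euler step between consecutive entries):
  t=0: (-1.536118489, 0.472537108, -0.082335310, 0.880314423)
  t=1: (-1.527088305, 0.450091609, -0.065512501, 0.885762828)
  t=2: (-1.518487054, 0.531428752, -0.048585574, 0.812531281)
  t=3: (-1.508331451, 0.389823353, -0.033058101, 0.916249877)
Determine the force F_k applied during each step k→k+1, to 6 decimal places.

step 0→1:
  ẍ = (ẋ'−ẋ)/dt = (0.450091609−0.472537108)/0.019110 = -1.174542
  θ̈ = (θ̇'−θ̇)/dt = (0.885762828−0.880314423)/0.019110 = 0.285108
  sinθ=-0.082242, cosθ=0.996612
  F = (M+m)·ẍ + m·l·cosθ·θ̈ − m·l·sinθ·θ̇² = -1.663828 + 0.044353 − -0.009949 = -1.609526
step 1→2:
  ẍ = (ẋ'−ẋ)/dt = (0.531428752−0.450091609)/0.019110 = 4.256261
  θ̈ = (θ̇'−θ̇)/dt = (0.812531281−0.885762828)/0.019110 = -3.832106
  sinθ=-0.065466, cosθ=0.997855
  F = (M+m)·ẍ + m·l·cosθ·θ̈ − m·l·sinθ·θ̇² = 6.029317 + -0.596894 − -0.008018 = 5.440440
step 2→3:
  ẍ = (ẋ'−ẋ)/dt = (0.389823353−0.531428752)/0.019110 = -7.410016
  θ̈ = (θ̇'−θ̇)/dt = (0.916249877−0.812531281)/0.019110 = 5.427451
  sinθ=-0.048566, cosθ=0.998820
  F = (M+m)·ẍ + m·l·cosθ·θ̈ − m·l·sinθ·θ̇² = -10.496850 + 0.846205 − -0.005005 = -9.645640

F_0 = -1.609526 N
F_1 = 5.440440 N
F_2 = -9.645640 N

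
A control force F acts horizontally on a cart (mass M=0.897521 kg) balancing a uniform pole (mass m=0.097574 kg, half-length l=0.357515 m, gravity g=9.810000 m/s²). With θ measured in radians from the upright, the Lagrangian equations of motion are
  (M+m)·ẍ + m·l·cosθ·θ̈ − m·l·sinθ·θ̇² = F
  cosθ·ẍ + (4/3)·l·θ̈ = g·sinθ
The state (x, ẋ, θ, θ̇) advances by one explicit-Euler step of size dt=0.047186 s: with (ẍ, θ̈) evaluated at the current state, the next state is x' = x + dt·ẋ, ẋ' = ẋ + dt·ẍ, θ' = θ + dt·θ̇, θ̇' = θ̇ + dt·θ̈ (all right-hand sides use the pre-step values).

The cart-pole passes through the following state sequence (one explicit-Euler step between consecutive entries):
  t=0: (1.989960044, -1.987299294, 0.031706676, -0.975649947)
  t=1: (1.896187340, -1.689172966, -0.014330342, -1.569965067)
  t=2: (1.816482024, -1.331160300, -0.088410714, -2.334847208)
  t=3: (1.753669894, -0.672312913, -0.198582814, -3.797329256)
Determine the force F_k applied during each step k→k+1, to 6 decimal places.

step 0→1:
  ẍ = (ẋ'−ẋ)/dt = (-1.689172966−-1.987299294)/0.047186 = 6.318110
  θ̈ = (θ̇'−θ̇)/dt = (-1.569965067−-0.975649947)/0.047186 = -12.595158
  sinθ=0.031701, cosθ=0.999497
  F = (M+m)·ẍ + m·l·cosθ·θ̈ − m·l·sinθ·θ̇² = 6.287119 + -0.439151 − 0.001053 = 5.846916
step 1→2:
  ẍ = (ẋ'−ẋ)/dt = (-1.331160300−-1.689172966)/0.047186 = 7.587265
  θ̈ = (θ̇'−θ̇)/dt = (-2.334847208−-1.569965067)/0.047186 = -16.209938
  sinθ=-0.014330, cosθ=0.999897
  F = (M+m)·ẍ + m·l·cosθ·θ̈ − m·l·sinθ·θ̇² = 7.550049 + -0.565412 − -0.001232 = 6.985869
step 2→3:
  ẍ = (ẋ'−ẋ)/dt = (-0.672312913−-1.331160300)/0.047186 = 13.962773
  θ̈ = (θ̇'−θ̇)/dt = (-3.797329256−-2.334847208)/0.047186 = -30.993982
  sinθ=-0.088296, cosθ=0.996094
  F = (M+m)·ẍ + m·l·cosθ·θ̈ − m·l·sinθ·θ̇² = 13.894285 + -1.076976 − -0.016791 = 12.834100

F_0 = 5.846916 N
F_1 = 6.985869 N
F_2 = 12.834100 N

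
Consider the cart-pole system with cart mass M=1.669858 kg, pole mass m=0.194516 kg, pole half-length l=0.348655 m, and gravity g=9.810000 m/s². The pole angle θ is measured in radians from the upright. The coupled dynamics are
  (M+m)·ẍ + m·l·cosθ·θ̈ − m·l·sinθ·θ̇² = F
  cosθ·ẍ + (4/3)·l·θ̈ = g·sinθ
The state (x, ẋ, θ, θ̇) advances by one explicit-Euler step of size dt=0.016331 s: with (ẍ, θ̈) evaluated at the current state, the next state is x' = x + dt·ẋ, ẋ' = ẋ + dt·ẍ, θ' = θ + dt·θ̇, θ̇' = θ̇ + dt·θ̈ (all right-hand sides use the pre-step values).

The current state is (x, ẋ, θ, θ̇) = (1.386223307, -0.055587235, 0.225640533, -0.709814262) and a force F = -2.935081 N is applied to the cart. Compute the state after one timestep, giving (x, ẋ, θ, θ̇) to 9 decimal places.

(1.385315512, -0.086242466, 0.214048556, -0.568439406)

sinθ=0.223730704, cosθ=0.974651000
temp = (F + m·l·θ̇²·sinθ)/(M+m) = (-2.935081 + 0.007644802)/1.864374 = -1.570197931
θ̈ = (g·sinθ − cosθ·temp)/(l·(4/3 − m·cos²θ/(M+m))) = 8.656840138
ẍ = temp − m·l·θ̈·cosθ/(M+m) = -1.877119013
Euler: x'=1.386223307+0.016331·-0.055587235=1.385315512, ẋ'=-0.055587235+0.016331·-1.877119013=-0.086242466
       θ'=0.225640533+0.016331·-0.709814262=0.214048556, θ̇'=-0.709814262+0.016331·8.656840138=-0.568439406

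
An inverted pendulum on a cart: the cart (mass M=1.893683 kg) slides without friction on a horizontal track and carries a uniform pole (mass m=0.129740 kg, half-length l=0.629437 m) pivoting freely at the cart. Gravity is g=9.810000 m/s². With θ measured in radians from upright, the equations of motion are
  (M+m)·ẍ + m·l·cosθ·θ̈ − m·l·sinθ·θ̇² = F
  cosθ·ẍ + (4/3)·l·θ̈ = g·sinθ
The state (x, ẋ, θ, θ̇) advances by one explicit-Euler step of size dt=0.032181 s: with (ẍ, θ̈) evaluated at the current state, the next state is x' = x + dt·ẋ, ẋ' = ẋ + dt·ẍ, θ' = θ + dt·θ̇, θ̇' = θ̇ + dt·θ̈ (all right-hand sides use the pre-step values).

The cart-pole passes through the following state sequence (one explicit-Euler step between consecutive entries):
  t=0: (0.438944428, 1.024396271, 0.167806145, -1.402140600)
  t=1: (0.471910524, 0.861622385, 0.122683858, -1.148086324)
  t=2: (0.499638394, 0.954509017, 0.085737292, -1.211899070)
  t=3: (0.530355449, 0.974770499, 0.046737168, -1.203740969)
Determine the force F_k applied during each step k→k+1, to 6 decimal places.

step 0→1:
  ẍ = (ẋ'−ẋ)/dt = (0.861622385−1.024396271)/0.032181 = -5.058074
  θ̈ = (θ̇'−θ̇)/dt = (-1.148086324−-1.402140600)/0.032181 = 7.894543
  sinθ=0.167020, cosθ=0.985954
  F = (M+m)·ẍ + m·l·cosθ·θ̈ − m·l·sinθ·θ̇² = -10.234624 + 0.635638 − 0.026815 = -9.625801
step 1→2:
  ẍ = (ẋ'−ẋ)/dt = (0.954509017−0.861622385)/0.032181 = 2.886381
  θ̈ = (θ̇'−θ̇)/dt = (-1.211899070−-1.148086324)/0.032181 = -1.982932
  sinθ=0.122376, cosθ=0.992484
  F = (M+m)·ẍ + m·l·cosθ·θ̈ − m·l·sinθ·θ̇² = 5.840370 + -0.160715 − 0.013173 = 5.666482
step 2→3:
  ẍ = (ẋ'−ẋ)/dt = (0.974770499−0.954509017)/0.032181 = 0.629610
  θ̈ = (θ̇'−θ̇)/dt = (-1.203740969−-1.211899070)/0.032181 = 0.253507
  sinθ=0.085632, cosθ=0.996327
  F = (M+m)·ẍ + m·l·cosθ·θ̈ − m·l·sinθ·θ̇² = 1.273968 + 0.020626 − 0.010271 = 1.284323

F_0 = -9.625801 N
F_1 = 5.666482 N
F_2 = 1.284323 N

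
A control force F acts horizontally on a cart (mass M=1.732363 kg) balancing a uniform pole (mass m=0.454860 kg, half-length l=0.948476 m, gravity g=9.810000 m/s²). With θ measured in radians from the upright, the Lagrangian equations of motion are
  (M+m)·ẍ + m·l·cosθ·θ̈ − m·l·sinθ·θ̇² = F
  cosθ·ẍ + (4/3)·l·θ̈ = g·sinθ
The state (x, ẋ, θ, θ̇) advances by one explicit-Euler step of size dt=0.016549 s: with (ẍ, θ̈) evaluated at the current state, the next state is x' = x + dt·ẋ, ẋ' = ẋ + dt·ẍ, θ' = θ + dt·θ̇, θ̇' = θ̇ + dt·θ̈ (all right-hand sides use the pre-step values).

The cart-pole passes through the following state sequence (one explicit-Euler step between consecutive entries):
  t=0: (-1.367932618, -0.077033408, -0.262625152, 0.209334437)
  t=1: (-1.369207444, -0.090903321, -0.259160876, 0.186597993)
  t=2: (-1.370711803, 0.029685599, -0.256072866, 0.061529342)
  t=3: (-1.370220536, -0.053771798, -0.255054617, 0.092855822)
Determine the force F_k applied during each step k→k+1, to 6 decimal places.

step 0→1:
  ẍ = (ẋ'−ẋ)/dt = (-0.090903321−-0.077033408)/0.016549 = -0.838112
  θ̈ = (θ̇'−θ̇)/dt = (0.186597993−0.209334437)/0.016549 = -1.373886
  sinθ=-0.259617, cosθ=0.965712
  F = (M+m)·ẍ + m·l·cosθ·θ̈ − m·l·sinθ·θ̇² = -1.833137 + -0.572404 − -0.004908 = -2.400633
step 1→2:
  ẍ = (ẋ'−ẋ)/dt = (0.029685599−-0.090903321)/0.016549 = 7.286780
  θ̈ = (θ̇'−θ̇)/dt = (0.061529342−0.186597993)/0.016549 = -7.557475
  sinθ=-0.256270, cosθ=0.966605
  F = (M+m)·ẍ + m·l·cosθ·θ̈ − m·l·sinθ·θ̇² = 15.937812 + -3.151592 − -0.003850 = 12.790070
step 2→3:
  ẍ = (ẋ'−ẋ)/dt = (-0.053771798−0.029685599)/0.016549 = -5.043048
  θ̈ = (θ̇'−θ̇)/dt = (0.092855822−0.061529342)/0.016549 = 1.892953
  sinθ=-0.253283, cosθ=0.967392
  F = (M+m)·ẍ + m·l·cosθ·θ̈ − m·l·sinθ·θ̇² = -11.030270 + 0.790035 − -0.000414 = -10.239821

F_0 = -2.400633 N
F_1 = 12.790070 N
F_2 = -10.239821 N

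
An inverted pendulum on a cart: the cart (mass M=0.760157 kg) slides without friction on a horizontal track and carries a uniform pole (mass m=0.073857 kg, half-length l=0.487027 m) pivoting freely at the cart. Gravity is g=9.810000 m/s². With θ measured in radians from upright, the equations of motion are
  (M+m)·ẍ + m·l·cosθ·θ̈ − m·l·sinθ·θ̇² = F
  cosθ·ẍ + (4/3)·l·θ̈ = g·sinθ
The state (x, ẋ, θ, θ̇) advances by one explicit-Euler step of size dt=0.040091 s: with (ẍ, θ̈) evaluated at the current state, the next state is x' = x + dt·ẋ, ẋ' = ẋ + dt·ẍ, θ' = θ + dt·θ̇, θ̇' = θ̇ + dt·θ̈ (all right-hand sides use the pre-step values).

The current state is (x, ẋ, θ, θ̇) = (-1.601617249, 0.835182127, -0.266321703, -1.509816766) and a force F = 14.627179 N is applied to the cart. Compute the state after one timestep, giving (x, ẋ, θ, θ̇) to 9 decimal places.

sinθ=-0.263184605, cosθ=0.964745492
temp = (F + m·l·θ̇²·sinθ)/(M+m) = (14.627179 + -0.021580111)/0.834014 = 17.512414527
θ̈ = (g·sinθ − cosθ·temp)/(l·(4/3 − m·cos²θ/(M+m))) = -31.969769863
ẍ = temp − m·l·θ̈·cosθ/(M+m) = 18.842635002
Euler: x'=-1.601617249+0.040091·0.835182127=-1.568133962, ẋ'=0.835182127+0.040091·18.842635002=1.590602207
       θ'=-0.266321703+0.040091·-1.509816766=-0.326851767, θ̇'=-1.509816766+0.040091·-31.969769863=-2.791516810

(-1.568133962, 1.590602207, -0.326851767, -2.791516810)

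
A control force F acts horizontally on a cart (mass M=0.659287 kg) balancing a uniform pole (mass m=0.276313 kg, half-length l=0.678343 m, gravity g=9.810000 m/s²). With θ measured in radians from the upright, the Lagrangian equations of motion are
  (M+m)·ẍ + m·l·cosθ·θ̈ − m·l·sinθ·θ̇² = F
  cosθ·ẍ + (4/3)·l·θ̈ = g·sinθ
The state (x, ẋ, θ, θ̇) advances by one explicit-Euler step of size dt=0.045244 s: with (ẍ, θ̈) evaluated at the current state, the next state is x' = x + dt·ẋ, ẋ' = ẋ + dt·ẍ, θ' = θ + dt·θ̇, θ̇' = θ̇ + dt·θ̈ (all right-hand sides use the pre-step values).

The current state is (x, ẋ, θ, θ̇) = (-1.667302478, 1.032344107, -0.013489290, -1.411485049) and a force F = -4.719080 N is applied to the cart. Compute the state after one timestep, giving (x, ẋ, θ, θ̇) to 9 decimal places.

sinθ=-0.013488881, cosθ=0.999909021
temp = (F + m·l·θ̇²·sinθ)/(M+m) = (-4.719080 + -0.005037084)/0.935600 = -5.049291453
θ̈ = (g·sinθ − cosθ·temp)/(l·(4/3 − m·cos²θ/(M+m))) = 6.982115293
ẍ = temp − m·l·θ̈·cosθ/(M+m) = -6.447937928
Euler: x'=-1.667302478+0.045244·1.032344107=-1.620595101, ẋ'=1.032344107+0.045244·-6.447937928=0.740613603
       θ'=-0.013489290+0.045244·-1.411485049=-0.077350520, θ̇'=-1.411485049+0.045244·6.982115293=-1.095586225

(-1.620595101, 0.740613603, -0.077350520, -1.095586225)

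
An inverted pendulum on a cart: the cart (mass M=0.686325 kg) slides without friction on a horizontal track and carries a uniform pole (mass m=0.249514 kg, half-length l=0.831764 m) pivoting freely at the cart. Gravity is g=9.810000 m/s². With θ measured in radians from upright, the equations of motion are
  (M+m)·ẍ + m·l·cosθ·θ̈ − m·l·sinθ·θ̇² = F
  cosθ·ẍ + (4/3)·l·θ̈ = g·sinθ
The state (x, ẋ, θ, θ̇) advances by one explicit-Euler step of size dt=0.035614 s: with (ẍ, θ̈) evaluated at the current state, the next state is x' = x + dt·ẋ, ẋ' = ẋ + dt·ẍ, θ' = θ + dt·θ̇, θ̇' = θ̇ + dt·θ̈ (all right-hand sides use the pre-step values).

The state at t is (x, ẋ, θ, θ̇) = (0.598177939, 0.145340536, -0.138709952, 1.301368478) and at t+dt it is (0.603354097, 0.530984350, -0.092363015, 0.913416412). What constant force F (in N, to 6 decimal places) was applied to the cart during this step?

ẍ = (ẋ'−ẋ)/dt = (0.530984350−0.145340536)/0.035614 = 10.828433
θ̈ = (θ̇'−θ̇)/dt = (0.913416412−1.301368478)/0.035614 = -10.893246
sinθ=-0.138266, cosθ=0.990395
F = (M+m)·ẍ + m·l·cosθ·θ̈ − m·l·sinθ·θ̇² = 10.133670 + -2.239035 − -0.048597 = 7.943232

F = 7.943232 N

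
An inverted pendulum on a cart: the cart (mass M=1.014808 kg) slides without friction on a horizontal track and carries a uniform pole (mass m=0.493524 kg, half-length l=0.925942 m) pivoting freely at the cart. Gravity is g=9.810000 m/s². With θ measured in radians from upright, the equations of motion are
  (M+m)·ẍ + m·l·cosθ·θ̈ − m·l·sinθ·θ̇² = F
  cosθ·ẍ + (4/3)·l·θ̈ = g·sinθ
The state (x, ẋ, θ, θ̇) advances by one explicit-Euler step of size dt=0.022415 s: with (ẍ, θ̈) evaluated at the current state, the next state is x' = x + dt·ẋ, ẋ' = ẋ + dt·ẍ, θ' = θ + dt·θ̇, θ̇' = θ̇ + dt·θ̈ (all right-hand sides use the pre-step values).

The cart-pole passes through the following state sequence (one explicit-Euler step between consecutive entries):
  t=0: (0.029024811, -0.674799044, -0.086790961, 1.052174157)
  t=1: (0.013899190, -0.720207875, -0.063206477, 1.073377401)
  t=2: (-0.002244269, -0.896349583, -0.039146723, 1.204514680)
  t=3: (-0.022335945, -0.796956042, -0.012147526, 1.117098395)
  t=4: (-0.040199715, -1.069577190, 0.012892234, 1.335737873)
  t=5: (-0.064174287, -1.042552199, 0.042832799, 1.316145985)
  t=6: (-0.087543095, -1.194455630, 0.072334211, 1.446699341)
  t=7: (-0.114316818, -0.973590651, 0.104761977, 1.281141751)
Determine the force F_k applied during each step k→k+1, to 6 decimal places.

step 0→1:
  ẍ = (ẋ'−ẋ)/dt = (-0.720207875−-0.674799044)/0.022415 = -2.025823
  θ̈ = (θ̇'−θ̇)/dt = (1.073377401−1.052174157)/0.022415 = 0.945940
  sinθ=-0.086682, cosθ=0.996236
  F = (M+m)·ẍ + m·l·cosθ·θ̈ − m·l·sinθ·θ̇² = -3.055614 + 0.430643 − -0.043853 = -2.581118
step 1→2:
  ẍ = (ẋ'−ẋ)/dt = (-0.896349583−-0.720207875)/0.022415 = -7.858207
  θ̈ = (θ̇'−θ̇)/dt = (1.204514680−1.073377401)/0.022415 = 5.850425
  sinθ=-0.063164, cosθ=0.998003
  F = (M+m)·ẍ + m·l·cosθ·θ̈ − m·l·sinθ·θ̇² = -11.852785 + 2.668157 − -0.033256 = -9.151372
step 2→3:
  ẍ = (ẋ'−ẋ)/dt = (-0.796956042−-0.896349583)/0.022415 = 4.434242
  θ̈ = (θ̇'−θ̇)/dt = (1.117098395−1.204514680)/0.022415 = -3.899901
  sinθ=-0.039137, cosθ=0.999234
  F = (M+m)·ẍ + m·l·cosθ·θ̈ − m·l·sinθ·θ̇² = 6.688310 + -1.780790 − -0.025948 = 4.933467
step 3→4:
  ẍ = (ẋ'−ẋ)/dt = (-1.069577190−-0.796956042)/0.022415 = -12.162442
  θ̈ = (θ̇'−θ̇)/dt = (1.335737873−1.117098395)/0.022415 = 9.754159
  sinθ=-0.012147, cosθ=0.999926
  F = (M+m)·ẍ + m·l·cosθ·θ̈ − m·l·sinθ·θ̇² = -18.345001 + 4.457074 − -0.006927 = -13.881000
step 4→5:
  ẍ = (ẋ'−ẋ)/dt = (-1.042552199−-1.069577190)/0.022415 = 1.205665
  θ̈ = (θ̇'−θ̇)/dt = (1.316145985−1.335737873)/0.022415 = -0.874053
  sinθ=0.012892, cosθ=0.999917
  F = (M+m)·ẍ + m·l·cosθ·θ̈ − m·l·sinθ·θ̇² = 1.818544 + -0.399387 − 0.010511 = 1.408646
step 5→6:
  ẍ = (ẋ'−ẋ)/dt = (-1.194455630−-1.042552199)/0.022415 = -6.776865
  θ̈ = (θ̇'−θ̇)/dt = (1.446699341−1.316145985)/0.022415 = 5.824375
  sinθ=0.042820, cosθ=0.999083
  F = (M+m)·ẍ + m·l·cosθ·θ̈ − m·l·sinθ·θ̇² = -10.221762 + 2.659150 − 0.033896 = -7.596508
step 6→7:
  ẍ = (ẋ'−ẋ)/dt = (-0.973590651−-1.194455630)/0.022415 = 9.853445
  θ̈ = (θ̇'−θ̇)/dt = (1.281141751−1.446699341)/0.022415 = -7.386018
  sinθ=0.072271, cosθ=0.997385
  F = (M+m)·ẍ + m·l·cosθ·θ̈ − m·l·sinθ·θ̇² = 14.862267 + -3.366396 − 0.069122 = 11.426749

F_0 = -2.581118 N
F_1 = -9.151372 N
F_2 = 4.933467 N
F_3 = -13.881000 N
F_4 = 1.408646 N
F_5 = -7.596508 N
F_6 = 11.426749 N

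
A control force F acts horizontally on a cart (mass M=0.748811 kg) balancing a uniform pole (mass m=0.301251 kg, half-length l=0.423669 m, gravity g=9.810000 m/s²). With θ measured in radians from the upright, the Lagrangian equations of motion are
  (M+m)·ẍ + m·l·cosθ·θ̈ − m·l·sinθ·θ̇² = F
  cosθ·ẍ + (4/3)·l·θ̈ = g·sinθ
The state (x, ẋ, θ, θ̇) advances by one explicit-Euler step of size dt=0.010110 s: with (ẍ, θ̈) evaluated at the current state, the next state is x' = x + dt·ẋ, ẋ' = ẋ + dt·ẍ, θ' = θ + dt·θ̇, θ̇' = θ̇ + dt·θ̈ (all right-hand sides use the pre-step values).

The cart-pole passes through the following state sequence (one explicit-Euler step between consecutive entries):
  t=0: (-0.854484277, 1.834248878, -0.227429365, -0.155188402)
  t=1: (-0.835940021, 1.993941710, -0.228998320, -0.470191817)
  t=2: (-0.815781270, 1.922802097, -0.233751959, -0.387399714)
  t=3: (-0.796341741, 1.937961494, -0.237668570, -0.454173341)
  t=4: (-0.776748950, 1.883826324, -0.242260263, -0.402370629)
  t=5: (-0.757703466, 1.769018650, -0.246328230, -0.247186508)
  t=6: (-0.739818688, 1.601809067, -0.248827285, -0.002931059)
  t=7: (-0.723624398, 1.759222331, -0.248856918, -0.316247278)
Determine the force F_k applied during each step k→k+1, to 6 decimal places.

F_0 = 12.712716 N
F_1 = -6.364519 N
F_2 = 0.758909 N
F_3 = -4.980896 N
F_4 = -10.017525 N
F_5 = -14.374652 N
F_6 = 12.515974 N

step 0→1:
  ẍ = (ẋ'−ẋ)/dt = (1.993941710−1.834248878)/0.010110 = 15.795532
  θ̈ = (θ̇'−θ̇)/dt = (-0.470191817−-0.155188402)/0.010110 = -31.157608
  sinθ=-0.225474, cosθ=0.974249
  F = (M+m)·ẍ + m·l·cosθ·θ̈ − m·l·sinθ·θ̇² = 16.586288 + -3.874265 − -0.000693 = 12.712716
step 1→2:
  ẍ = (ẋ'−ẋ)/dt = (1.922802097−1.993941710)/0.010110 = -7.036559
  θ̈ = (θ̇'−θ̇)/dt = (-0.387399714−-0.470191817)/0.010110 = 8.189130
  sinθ=-0.227002, cosθ=0.973894
  F = (M+m)·ẍ + m·l·cosθ·θ̈ − m·l·sinθ·θ̇² = -7.388823 + 1.017899 − -0.006405 = -6.364519
step 2→3:
  ẍ = (ẋ'−ẋ)/dt = (1.937961494−1.922802097)/0.010110 = 1.499446
  θ̈ = (θ̇'−θ̇)/dt = (-0.454173341−-0.387399714)/0.010110 = -6.604711
  sinθ=-0.231629, cosθ=0.972804
  F = (M+m)·ẍ + m·l·cosθ·θ̈ − m·l·sinθ·θ̇² = 1.574511 + -0.820039 − -0.004437 = 0.758909
step 3→4:
  ẍ = (ẋ'−ẋ)/dt = (1.883826324−1.937961494)/0.010110 = -5.354616
  θ̈ = (θ̇'−θ̇)/dt = (-0.402370629−-0.454173341)/0.010110 = 5.123908
  sinθ=-0.235437, cosθ=0.971890
  F = (M+m)·ẍ + m·l·cosθ·θ̈ − m·l·sinθ·θ̇² = -5.622679 + 0.635585 − -0.006198 = -4.980896
step 4→5:
  ẍ = (ẋ'−ẋ)/dt = (1.769018650−1.883826324)/0.010110 = -11.355853
  θ̈ = (θ̇'−θ̇)/dt = (-0.247186508−-0.402370629)/0.010110 = 15.349567
  sinθ=-0.239897, cosθ=0.970798
  F = (M+m)·ẍ + m·l·cosθ·θ̈ − m·l·sinθ·θ̇² = -11.924350 + 1.901868 − -0.004957 = -10.017525
step 5→6:
  ẍ = (ẋ'−ẋ)/dt = (1.601809067−1.769018650)/0.010110 = -16.539029
  θ̈ = (θ̇'−θ̇)/dt = (-0.002931059−-0.247186508)/0.010110 = 24.159787
  sinθ=-0.243845, cosθ=0.969814
  F = (M+m)·ẍ + m·l·cosθ·θ̈ − m·l·sinθ·θ̇² = -17.367006 + 2.990452 − -0.001902 = -14.374652
step 6→7:
  ẍ = (ẋ'−ẋ)/dt = (1.759222331−1.601809067)/0.010110 = 15.570056
  θ̈ = (θ̇'−θ̇)/dt = (-0.316247278−-0.002931059)/0.010110 = -30.990724
  sinθ=-0.246268, cosθ=0.969202
  F = (M+m)·ẍ + m·l·cosθ·θ̈ − m·l·sinθ·θ̇² = 16.349524 + -3.833550 − -0.000000 = 12.515974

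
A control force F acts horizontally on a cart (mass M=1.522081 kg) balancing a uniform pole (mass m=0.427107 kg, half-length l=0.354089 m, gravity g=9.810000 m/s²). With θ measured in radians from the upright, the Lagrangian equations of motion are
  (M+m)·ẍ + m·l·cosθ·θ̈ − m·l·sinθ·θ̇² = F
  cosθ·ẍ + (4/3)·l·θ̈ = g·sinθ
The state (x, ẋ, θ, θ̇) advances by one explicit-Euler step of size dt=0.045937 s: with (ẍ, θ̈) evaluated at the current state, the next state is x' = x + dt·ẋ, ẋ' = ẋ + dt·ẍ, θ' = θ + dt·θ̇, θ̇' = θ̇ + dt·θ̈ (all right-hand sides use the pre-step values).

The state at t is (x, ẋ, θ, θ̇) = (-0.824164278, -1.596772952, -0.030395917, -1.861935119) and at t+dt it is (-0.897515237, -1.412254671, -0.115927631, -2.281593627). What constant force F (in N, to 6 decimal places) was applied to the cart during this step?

ẍ = (ẋ'−ẋ)/dt = (-1.412254671−-1.596772952)/0.045937 = 4.016768
θ̈ = (θ̇'−θ̇)/dt = (-2.281593627−-1.861935119)/0.045937 = -9.135523
sinθ=-0.030391, cosθ=0.999538
F = (M+m)·ẍ + m·l·cosθ·θ̈ − m·l·sinθ·θ̇² = 7.829436 + -1.380962 − -0.015934 = 6.464408

F = 6.464408 N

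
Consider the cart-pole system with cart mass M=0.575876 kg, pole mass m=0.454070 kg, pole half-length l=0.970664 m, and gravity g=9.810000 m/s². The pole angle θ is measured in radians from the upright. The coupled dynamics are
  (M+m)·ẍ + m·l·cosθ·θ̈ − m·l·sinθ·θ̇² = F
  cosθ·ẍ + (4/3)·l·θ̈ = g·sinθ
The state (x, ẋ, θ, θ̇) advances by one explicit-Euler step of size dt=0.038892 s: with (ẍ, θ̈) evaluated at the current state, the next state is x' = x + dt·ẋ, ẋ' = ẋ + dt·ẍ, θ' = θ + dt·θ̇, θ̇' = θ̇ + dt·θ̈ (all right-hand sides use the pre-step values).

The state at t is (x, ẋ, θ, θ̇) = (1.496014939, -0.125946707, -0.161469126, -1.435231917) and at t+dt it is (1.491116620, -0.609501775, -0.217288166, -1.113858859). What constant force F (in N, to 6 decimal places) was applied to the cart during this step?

F = -9.065011 N

ẍ = (ẋ'−ẋ)/dt = (-0.609501775−-0.125946707)/0.038892 = -12.433279
θ̈ = (θ̇'−θ̇)/dt = (-1.113858859−-1.435231917)/0.038892 = 8.263218
sinθ=-0.160768, cosθ=0.986992
F = (M+m)·ẍ + m·l·cosθ·θ̈ − m·l·sinθ·θ̇² = -12.805605 + 3.594634 − -0.145961 = -9.065011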